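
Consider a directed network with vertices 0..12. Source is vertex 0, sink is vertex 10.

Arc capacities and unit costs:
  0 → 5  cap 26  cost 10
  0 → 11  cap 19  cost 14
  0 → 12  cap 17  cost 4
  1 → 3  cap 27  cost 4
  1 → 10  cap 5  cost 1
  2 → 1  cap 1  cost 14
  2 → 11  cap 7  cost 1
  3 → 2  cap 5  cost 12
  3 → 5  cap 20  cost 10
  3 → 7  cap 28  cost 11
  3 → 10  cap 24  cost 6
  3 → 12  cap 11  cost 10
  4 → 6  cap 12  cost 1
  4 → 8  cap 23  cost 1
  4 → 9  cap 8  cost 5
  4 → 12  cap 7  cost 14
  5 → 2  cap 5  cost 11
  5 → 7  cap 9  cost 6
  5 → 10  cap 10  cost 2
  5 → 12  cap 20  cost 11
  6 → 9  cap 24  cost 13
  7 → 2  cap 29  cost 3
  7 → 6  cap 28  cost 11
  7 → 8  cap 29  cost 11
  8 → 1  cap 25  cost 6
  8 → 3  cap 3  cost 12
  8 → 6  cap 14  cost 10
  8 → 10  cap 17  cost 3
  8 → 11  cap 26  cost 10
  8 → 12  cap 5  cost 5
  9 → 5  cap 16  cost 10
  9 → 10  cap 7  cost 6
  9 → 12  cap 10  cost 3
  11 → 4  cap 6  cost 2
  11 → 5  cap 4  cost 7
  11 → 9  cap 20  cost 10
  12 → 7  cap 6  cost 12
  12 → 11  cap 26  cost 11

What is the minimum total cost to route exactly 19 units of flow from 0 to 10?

shortest-cost path #1: 0→5→10 push 10 @ unit cost 12 (adds 120)
shortest-cost path #2: 0→11→4→8→10 push 6 @ unit cost 20 (adds 120)
shortest-cost path #3: 0→5→7→8→10 push 3 @ unit cost 30 (adds 90)
total cost = 330

Minimum cost for 19 units: 330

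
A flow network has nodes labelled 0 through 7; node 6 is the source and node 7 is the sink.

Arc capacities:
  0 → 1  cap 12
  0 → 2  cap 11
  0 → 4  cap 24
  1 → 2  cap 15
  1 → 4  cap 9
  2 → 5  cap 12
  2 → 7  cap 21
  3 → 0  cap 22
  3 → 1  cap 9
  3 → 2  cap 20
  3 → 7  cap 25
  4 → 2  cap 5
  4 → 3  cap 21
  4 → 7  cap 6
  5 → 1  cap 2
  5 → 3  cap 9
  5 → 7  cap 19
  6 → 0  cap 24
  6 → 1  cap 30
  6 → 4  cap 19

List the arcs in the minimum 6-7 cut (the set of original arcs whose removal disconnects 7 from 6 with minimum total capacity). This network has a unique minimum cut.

Min-cut arcs: {(0,2), (1,2), (4,2), (4,3), (4,7)} (total capacity 58)

augment #1: 6→4→7 push 6
augment #2: 6→0→2→7 push 11
augment #3: 6→1→2→7 push 10
augment #4: 6→4→3→7 push 13
augment #5: 6→0→4→3→7 push 8
augment #6: 6→1→2→5→7 push 5
augment #7: 6→0→4→2→5→7 push 5
max flow = 58; residual-reachable set from 6 gives S-side
cut edges (S→T): {(0,2), (1,2), (4,2), (4,3), (4,7)} total cap 58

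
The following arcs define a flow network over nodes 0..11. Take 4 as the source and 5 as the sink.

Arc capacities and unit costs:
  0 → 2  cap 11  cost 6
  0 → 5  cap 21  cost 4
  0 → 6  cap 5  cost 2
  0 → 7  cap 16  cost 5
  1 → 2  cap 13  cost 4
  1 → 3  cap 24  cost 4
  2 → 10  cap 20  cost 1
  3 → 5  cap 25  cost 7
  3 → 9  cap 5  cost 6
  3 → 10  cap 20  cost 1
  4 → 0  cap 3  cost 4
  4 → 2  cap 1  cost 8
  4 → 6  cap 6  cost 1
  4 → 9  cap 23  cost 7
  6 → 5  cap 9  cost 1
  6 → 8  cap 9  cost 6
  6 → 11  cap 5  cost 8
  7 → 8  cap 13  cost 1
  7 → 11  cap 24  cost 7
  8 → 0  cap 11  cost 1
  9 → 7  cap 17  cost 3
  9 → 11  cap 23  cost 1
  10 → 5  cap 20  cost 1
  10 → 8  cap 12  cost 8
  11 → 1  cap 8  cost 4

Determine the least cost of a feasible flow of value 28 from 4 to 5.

Minimum cost for 28 units: 345

shortest-cost path #1: 4→6→5 push 6 @ unit cost 2 (adds 12)
shortest-cost path #2: 4→0→6→5 push 3 @ unit cost 7 (adds 21)
shortest-cost path #3: 4→2→10→5 push 1 @ unit cost 10 (adds 10)
shortest-cost path #4: 4→9→7→8→0→5 push 11 @ unit cost 16 (adds 176)
shortest-cost path #5: 4→9→11→1→2→10→5 push 7 @ unit cost 18 (adds 126)
total cost = 345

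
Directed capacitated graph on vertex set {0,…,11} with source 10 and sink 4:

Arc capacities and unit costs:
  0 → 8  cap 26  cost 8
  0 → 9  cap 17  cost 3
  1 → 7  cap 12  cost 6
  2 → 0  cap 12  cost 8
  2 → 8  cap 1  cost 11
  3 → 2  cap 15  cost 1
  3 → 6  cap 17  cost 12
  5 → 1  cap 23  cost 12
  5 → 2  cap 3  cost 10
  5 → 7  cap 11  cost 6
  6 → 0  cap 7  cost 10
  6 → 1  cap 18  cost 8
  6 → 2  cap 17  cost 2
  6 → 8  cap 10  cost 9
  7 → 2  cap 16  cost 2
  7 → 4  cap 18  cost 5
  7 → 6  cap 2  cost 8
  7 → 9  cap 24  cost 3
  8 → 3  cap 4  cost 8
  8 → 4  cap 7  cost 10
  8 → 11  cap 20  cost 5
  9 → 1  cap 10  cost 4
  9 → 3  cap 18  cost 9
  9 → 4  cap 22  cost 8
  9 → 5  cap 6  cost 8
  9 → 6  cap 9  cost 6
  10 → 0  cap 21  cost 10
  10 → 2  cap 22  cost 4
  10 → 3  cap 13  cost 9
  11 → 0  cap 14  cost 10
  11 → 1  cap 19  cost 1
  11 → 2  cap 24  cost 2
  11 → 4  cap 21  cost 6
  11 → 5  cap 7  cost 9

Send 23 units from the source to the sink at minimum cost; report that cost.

Minimum cost for 23 units: 524

shortest-cost path #1: 10→0→9→4 push 17 @ unit cost 21 (adds 357)
shortest-cost path #2: 10→2→8→4 push 1 @ unit cost 25 (adds 25)
shortest-cost path #3: 10→0→8→4 push 4 @ unit cost 28 (adds 112)
shortest-cost path #4: 10→2→0→8→4 push 1 @ unit cost 30 (adds 30)
total cost = 524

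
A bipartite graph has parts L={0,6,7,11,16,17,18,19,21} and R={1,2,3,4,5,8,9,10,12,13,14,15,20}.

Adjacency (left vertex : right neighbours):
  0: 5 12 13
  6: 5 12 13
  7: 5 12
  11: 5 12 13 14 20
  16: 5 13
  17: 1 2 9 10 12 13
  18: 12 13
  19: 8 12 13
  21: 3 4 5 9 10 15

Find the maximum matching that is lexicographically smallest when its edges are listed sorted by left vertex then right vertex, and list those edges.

Lex-smallest maximum matching: {(0,5), (6,12), (11,14), (16,13), (17,1), (19,8), (21,3)}

|M| = 7 (so the lex-smallest maximum matching has 7 edges)
process left vertices in ascending order; for each, take the smallest-labelled available neighbour that still permits 7 edges overall, or leave it unmatched if none does
lex-smallest matching: {0-5, 6-12, 11-14, 16-13, 17-1, 19-8, 21-3}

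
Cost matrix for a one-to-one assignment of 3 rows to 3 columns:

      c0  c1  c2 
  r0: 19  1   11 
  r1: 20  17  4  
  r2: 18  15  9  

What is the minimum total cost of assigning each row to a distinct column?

optimal assignment: row0→col1 (cost 1), row1→col2 (cost 4), row2→col0 (cost 18)
total = 1 + 4 + 18 = 23

Minimum assignment cost: 23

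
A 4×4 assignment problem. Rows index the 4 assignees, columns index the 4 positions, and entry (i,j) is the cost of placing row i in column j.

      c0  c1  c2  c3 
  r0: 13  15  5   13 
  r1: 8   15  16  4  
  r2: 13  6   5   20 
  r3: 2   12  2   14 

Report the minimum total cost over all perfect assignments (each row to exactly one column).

optimal assignment: row0→col2 (cost 5), row1→col3 (cost 4), row2→col1 (cost 6), row3→col0 (cost 2)
total = 5 + 4 + 6 + 2 = 17

Minimum assignment cost: 17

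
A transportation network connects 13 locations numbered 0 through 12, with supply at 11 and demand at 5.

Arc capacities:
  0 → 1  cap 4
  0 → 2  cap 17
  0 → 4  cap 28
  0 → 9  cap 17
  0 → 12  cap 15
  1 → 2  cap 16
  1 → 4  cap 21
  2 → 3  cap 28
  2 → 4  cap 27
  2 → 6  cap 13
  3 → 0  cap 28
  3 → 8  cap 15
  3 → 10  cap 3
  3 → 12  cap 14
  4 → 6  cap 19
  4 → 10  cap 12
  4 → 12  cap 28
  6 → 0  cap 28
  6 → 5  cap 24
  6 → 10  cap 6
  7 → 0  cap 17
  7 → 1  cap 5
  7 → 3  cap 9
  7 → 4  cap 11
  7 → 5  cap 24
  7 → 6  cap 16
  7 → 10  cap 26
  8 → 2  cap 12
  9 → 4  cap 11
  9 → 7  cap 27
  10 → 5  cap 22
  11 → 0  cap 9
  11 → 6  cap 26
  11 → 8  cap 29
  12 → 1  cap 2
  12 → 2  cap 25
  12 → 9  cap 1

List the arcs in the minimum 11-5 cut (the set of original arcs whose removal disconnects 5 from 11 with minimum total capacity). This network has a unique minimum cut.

Min-cut arcs: {(8,2), (11,0), (11,6)} (total capacity 47)

augment #1: 11→6→5 push 24
augment #2: 11→6→10→5 push 2
augment #3: 11→0→4→10→5 push 9
augment #4: 11→8→2→3→10→5 push 3
augment #5: 11→8→2→4→10→5 push 3
augment #6: 11→8→2→6→10→5 push 4
augment #7: 11→8→2→3→0→9→7→5 push 2
max flow = 47; residual-reachable set from 11 gives S-side
cut edges (S→T): {(8,2), (11,0), (11,6)} total cap 47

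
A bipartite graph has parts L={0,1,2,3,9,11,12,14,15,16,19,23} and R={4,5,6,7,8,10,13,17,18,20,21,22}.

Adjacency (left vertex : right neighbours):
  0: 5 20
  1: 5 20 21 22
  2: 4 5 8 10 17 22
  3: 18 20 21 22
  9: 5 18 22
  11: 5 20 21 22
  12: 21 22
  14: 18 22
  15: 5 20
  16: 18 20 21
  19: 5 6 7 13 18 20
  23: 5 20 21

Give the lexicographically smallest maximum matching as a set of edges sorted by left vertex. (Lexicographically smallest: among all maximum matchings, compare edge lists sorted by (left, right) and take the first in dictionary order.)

Lex-smallest maximum matching: {(0,5), (1,20), (2,4), (3,18), (9,22), (11,21), (19,6)}

|M| = 7 (so the lex-smallest maximum matching has 7 edges)
process left vertices in ascending order; for each, take the smallest-labelled available neighbour that still permits 7 edges overall, or leave it unmatched if none does
lex-smallest matching: {0-5, 1-20, 2-4, 3-18, 9-22, 11-21, 19-6}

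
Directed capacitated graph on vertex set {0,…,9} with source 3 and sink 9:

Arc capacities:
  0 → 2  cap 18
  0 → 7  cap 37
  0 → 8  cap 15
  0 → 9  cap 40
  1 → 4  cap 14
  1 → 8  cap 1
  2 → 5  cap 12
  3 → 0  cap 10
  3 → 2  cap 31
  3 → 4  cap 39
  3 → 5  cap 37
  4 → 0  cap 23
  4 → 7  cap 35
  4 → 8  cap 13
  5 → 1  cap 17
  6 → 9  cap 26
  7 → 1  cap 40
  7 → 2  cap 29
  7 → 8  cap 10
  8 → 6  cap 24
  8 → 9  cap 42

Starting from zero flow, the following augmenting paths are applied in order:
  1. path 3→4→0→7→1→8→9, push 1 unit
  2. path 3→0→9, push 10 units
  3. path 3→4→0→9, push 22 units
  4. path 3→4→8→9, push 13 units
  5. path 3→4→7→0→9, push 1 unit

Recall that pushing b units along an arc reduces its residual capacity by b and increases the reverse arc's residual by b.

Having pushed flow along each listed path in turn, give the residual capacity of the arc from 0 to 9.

Residual capacity of (0,9): 7

after path 1 (3→4→0→7→1→8→9, push 1): res(0,9)=40
after path 2 (3→0→9, push 10): res(0,9)=30
after path 3 (3→4→0→9, push 22): res(0,9)=8
after path 4 (3→4→8→9, push 13): res(0,9)=8
after path 5 (3→4→7→0→9, push 1): res(0,9)=7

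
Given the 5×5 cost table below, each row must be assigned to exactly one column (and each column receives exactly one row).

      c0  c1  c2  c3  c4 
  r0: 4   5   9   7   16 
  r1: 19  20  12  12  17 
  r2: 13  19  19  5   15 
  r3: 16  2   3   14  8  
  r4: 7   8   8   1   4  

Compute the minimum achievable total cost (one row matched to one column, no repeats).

optimal assignment: row0→col0 (cost 4), row1→col2 (cost 12), row2→col3 (cost 5), row3→col1 (cost 2), row4→col4 (cost 4)
total = 4 + 12 + 5 + 2 + 4 = 27

Minimum assignment cost: 27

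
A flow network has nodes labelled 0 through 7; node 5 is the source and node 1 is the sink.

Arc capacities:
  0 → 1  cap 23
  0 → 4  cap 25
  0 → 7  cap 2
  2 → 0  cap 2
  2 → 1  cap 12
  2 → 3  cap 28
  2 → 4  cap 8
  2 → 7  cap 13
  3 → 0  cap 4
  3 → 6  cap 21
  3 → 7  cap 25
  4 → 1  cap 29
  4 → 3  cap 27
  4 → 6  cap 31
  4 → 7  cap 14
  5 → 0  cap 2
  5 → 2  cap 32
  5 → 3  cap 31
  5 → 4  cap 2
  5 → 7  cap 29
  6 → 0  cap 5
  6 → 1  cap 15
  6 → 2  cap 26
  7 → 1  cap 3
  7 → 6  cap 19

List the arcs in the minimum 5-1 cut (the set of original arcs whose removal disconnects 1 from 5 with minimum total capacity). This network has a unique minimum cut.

Min-cut arcs: {(2,0), (2,1), (2,4), (3,0), (5,0), (5,4), (6,0), (6,1), (7,1)} (total capacity 53)

augment #1: 5→0→1 push 2
augment #2: 5→2→1 push 12
augment #3: 5→4→1 push 2
augment #4: 5→7→1 push 3
augment #5: 5→2→0→1 push 2
augment #6: 5→2→4→1 push 8
augment #7: 5→3→0→1 push 4
augment #8: 5→3→6→1 push 15
augment #9: 5→3→6→0→1 push 5
max flow = 53; residual-reachable set from 5 gives S-side
cut edges (S→T): {(2,0), (2,1), (2,4), (3,0), (5,0), (5,4), (6,0), (6,1), (7,1)} total cap 53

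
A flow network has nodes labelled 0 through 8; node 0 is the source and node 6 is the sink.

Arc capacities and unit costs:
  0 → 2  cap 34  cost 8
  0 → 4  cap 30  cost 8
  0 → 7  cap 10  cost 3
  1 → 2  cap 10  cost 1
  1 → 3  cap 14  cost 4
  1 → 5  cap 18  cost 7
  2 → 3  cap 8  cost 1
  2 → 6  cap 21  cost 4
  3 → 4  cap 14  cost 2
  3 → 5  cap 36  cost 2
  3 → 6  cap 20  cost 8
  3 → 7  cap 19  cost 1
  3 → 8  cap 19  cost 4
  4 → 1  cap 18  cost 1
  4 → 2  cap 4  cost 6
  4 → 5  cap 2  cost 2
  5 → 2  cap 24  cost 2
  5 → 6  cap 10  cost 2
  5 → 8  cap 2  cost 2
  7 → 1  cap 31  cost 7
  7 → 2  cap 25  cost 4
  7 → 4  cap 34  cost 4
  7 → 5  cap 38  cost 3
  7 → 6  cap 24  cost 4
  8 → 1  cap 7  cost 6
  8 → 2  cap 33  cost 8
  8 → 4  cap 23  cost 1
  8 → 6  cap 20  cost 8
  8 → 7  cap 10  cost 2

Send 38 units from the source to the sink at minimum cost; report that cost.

shortest-cost path #1: 0→7→6 push 10 @ unit cost 7 (adds 70)
shortest-cost path #2: 0→2→6 push 21 @ unit cost 12 (adds 252)
shortest-cost path #3: 0→4→5→6 push 2 @ unit cost 12 (adds 24)
shortest-cost path #4: 0→2→3→5→6 push 5 @ unit cost 13 (adds 65)
total cost = 411

Minimum cost for 38 units: 411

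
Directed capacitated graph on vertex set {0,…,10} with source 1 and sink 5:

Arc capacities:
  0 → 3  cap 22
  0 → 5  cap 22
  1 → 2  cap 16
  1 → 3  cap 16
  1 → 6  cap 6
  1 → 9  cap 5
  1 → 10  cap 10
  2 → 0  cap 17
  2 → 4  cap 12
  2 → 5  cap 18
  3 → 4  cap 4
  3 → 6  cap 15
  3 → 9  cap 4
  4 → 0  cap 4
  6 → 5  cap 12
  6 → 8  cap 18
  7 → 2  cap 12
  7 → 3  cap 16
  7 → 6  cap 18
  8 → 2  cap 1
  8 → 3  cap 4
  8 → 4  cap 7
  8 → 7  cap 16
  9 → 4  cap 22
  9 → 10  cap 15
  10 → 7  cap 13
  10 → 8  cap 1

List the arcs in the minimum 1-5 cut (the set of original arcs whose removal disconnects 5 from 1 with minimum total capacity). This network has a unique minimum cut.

Min-cut arcs: {(1,2), (4,0), (6,5), (7,2), (8,2)} (total capacity 45)

augment #1: 1→2→5 push 16
augment #2: 1→6→5 push 6
augment #3: 1→3→6→5 push 6
augment #4: 1→3→4→0→5 push 4
augment #5: 1→10→7→2→5 push 2
augment #6: 1→10→7→2→0→5 push 8
augment #7: 1→3→6→8→2→0→5 push 1
augment #8: 1→9→10→7→2→0→5 push 2
max flow = 45; residual-reachable set from 1 gives S-side
cut edges (S→T): {(1,2), (4,0), (6,5), (7,2), (8,2)} total cap 45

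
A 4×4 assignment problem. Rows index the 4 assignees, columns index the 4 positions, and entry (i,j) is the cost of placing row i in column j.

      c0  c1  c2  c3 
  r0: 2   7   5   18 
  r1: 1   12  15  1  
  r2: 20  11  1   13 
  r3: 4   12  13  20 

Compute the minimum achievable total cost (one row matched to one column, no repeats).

optimal assignment: row0→col1 (cost 7), row1→col3 (cost 1), row2→col2 (cost 1), row3→col0 (cost 4)
total = 7 + 1 + 1 + 4 = 13

Minimum assignment cost: 13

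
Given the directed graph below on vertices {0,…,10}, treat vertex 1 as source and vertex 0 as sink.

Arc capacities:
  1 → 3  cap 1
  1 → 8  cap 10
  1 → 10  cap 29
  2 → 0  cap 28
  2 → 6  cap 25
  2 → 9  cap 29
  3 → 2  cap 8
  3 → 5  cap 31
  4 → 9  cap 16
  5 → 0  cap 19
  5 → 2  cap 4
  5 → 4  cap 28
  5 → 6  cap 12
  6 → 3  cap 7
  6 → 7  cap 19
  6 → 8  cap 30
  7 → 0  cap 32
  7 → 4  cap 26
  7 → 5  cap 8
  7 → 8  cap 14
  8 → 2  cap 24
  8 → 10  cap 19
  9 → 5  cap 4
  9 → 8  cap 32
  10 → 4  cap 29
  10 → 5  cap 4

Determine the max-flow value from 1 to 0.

Maximum flow value: 31

augment #1: 1→3→2→0 bottleneck 1, total now 1
augment #2: 1→8→2→0 bottleneck 10, total now 11
augment #3: 1→10→5→0 bottleneck 4, total now 15
augment #4: 1→10→4→9→5→0 bottleneck 4, total now 19
augment #5: 1→10→4→9→8→2→0 bottleneck 12, total now 31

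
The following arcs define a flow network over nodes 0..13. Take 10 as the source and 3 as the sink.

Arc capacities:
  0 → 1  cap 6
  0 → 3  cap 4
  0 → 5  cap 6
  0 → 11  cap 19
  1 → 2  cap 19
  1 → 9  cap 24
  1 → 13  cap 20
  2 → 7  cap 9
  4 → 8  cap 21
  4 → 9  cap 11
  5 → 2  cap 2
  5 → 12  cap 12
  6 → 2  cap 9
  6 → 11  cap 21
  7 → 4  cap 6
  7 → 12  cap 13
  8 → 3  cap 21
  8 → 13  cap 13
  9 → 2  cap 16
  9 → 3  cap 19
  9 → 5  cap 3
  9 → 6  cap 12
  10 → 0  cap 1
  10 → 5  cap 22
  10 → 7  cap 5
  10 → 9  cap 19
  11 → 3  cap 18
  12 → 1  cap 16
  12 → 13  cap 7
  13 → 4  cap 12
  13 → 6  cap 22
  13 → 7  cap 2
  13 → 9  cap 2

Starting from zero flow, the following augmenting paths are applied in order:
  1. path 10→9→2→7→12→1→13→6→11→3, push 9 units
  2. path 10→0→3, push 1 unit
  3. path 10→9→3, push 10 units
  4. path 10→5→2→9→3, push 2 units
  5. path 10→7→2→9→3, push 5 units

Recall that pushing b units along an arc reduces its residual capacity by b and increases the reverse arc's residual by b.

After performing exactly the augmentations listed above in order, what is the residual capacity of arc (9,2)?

after path 1 (10→9→2→7→12→1→13→6→11→3, push 9): res(9,2)=7
after path 2 (10→0→3, push 1): res(9,2)=7
after path 3 (10→9→3, push 10): res(9,2)=7
after path 4 (10→5→2→9→3, push 2): res(9,2)=9
after path 5 (10→7→2→9→3, push 5): res(9,2)=14

Residual capacity of (9,2): 14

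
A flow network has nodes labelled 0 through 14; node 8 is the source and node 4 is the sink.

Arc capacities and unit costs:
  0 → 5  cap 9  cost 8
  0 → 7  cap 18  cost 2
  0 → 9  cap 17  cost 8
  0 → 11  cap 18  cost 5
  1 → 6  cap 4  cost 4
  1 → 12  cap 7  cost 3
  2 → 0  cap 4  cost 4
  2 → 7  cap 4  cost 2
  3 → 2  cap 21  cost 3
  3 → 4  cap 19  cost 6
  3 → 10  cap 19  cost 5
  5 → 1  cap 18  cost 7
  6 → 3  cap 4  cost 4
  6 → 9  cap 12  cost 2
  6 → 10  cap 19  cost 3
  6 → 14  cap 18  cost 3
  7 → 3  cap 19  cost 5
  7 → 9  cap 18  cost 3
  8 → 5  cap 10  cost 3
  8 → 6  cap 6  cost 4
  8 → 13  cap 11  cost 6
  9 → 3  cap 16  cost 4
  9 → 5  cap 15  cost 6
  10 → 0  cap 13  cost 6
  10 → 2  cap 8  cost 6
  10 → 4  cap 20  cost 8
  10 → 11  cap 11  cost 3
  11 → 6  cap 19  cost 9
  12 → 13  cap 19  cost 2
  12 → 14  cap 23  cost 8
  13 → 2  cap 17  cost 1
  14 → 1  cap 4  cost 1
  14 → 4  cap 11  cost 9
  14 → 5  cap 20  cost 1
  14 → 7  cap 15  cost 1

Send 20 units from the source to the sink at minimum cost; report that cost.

Minimum cost for 20 units: 422

shortest-cost path #1: 8→6→3→4 push 4 @ unit cost 14 (adds 56)
shortest-cost path #2: 8→6→10→4 push 2 @ unit cost 15 (adds 30)
shortest-cost path #3: 8→13→2→7→3→4 push 4 @ unit cost 20 (adds 80)
shortest-cost path #4: 8→13→2→0→7→3→4 push 4 @ unit cost 24 (adds 96)
shortest-cost path #5: 8→5→1→6→10→4 push 4 @ unit cost 25 (adds 100)
shortest-cost path #6: 8→5→1→12→14→4 push 2 @ unit cost 30 (adds 60)
total cost = 422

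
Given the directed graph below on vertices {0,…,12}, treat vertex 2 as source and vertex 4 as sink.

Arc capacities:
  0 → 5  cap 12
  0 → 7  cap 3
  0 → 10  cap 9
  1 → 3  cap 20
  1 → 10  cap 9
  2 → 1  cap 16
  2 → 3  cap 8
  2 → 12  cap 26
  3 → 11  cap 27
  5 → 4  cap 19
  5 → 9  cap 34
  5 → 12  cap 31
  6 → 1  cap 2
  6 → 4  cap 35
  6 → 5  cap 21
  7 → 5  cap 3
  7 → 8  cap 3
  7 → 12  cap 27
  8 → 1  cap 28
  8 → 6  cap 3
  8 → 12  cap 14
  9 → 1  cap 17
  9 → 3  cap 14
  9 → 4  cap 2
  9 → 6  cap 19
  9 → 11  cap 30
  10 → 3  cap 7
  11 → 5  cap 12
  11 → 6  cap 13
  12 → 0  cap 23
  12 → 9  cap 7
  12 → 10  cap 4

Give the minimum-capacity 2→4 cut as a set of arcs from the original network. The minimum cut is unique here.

augment #1: 2→12→9→4 push 2
augment #2: 2→3→11→5→4 push 8
augment #3: 2→12→0→5→4 push 11
augment #4: 2→12→9→6→4 push 5
augment #5: 2→1→3→11→6→4 push 13
augment #6: 2→12→0→5→9→6→4 push 1
augment #7: 2→12→0→7→8→6→4 push 3
augment #8: 2→1→3→11→5→9→6→4 push 3
augment #9: 2→12→10→3→11→5→9→6→4 push 1
max flow = 47; residual-reachable set from 2 gives S-side
cut edges (S→T): {(0,5), (0,7), (11,5), (11,6), (12,9)} total cap 47

Min-cut arcs: {(0,5), (0,7), (11,5), (11,6), (12,9)} (total capacity 47)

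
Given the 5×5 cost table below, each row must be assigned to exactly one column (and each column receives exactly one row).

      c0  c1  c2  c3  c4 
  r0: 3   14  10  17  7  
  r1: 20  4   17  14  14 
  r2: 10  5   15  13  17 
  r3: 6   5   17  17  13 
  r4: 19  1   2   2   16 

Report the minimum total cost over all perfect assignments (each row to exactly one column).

Minimum assignment cost: 32

optimal assignment: row0→col4 (cost 7), row1→col1 (cost 4), row2→col3 (cost 13), row3→col0 (cost 6), row4→col2 (cost 2)
total = 7 + 4 + 13 + 6 + 2 = 32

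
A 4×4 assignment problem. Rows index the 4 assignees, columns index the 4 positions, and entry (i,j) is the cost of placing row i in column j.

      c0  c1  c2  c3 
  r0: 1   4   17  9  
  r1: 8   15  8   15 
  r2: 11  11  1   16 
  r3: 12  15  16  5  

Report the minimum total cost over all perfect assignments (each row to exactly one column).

optimal assignment: row0→col1 (cost 4), row1→col0 (cost 8), row2→col2 (cost 1), row3→col3 (cost 5)
total = 4 + 8 + 1 + 5 = 18

Minimum assignment cost: 18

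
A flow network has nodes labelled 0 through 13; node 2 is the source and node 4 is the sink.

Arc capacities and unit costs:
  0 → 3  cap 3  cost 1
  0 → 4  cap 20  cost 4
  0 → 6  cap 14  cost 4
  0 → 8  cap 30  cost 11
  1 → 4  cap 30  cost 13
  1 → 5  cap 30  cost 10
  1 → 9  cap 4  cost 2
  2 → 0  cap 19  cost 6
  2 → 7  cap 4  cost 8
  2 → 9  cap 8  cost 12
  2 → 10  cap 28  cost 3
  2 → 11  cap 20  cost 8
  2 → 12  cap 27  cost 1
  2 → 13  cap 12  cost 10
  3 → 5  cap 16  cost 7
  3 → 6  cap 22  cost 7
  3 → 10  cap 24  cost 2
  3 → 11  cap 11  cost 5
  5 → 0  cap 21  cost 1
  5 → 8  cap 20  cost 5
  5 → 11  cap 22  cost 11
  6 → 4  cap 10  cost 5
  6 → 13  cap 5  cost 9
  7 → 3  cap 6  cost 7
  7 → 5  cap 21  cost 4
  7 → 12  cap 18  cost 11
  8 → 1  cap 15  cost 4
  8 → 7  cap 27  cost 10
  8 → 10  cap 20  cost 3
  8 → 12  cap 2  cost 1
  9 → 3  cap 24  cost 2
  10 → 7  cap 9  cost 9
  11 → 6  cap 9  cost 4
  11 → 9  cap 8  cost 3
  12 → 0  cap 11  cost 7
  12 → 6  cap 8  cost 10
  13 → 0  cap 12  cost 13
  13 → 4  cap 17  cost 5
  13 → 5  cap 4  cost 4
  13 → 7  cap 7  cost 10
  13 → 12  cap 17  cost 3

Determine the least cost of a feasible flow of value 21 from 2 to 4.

shortest-cost path #1: 2→0→4 push 19 @ unit cost 10 (adds 190)
shortest-cost path #2: 2→12→0→4 push 1 @ unit cost 12 (adds 12)
shortest-cost path #3: 2→13→4 push 1 @ unit cost 15 (adds 15)
total cost = 217

Minimum cost for 21 units: 217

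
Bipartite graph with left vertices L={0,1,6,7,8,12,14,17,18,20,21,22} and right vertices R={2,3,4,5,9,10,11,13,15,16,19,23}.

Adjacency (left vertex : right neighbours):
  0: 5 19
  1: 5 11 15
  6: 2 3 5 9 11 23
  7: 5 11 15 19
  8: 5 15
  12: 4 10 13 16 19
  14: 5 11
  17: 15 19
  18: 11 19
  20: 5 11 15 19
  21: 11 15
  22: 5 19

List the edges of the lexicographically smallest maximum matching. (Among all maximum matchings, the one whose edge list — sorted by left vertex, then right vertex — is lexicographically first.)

|M| = 6 (so the lex-smallest maximum matching has 6 edges)
process left vertices in ascending order; for each, take the smallest-labelled available neighbour that still permits 6 edges overall, or leave it unmatched if none does
lex-smallest matching: {0-5, 1-11, 6-2, 7-15, 12-4, 17-19}

Lex-smallest maximum matching: {(0,5), (1,11), (6,2), (7,15), (12,4), (17,19)}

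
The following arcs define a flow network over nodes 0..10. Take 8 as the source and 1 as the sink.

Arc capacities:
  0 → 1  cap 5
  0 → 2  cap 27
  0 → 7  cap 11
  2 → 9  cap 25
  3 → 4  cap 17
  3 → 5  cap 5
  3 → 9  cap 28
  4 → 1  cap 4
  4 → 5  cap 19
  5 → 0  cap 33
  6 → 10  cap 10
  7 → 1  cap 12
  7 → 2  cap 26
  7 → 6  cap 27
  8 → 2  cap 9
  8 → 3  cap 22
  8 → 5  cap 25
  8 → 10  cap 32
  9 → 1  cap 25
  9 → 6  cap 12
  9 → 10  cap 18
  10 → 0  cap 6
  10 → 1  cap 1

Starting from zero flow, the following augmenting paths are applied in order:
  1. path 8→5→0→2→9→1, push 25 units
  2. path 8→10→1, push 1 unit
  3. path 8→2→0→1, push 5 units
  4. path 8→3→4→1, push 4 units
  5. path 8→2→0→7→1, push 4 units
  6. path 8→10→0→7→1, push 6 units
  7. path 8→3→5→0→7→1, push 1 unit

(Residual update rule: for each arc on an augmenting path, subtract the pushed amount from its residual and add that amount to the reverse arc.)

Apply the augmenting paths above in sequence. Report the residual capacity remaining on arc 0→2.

after path 1 (8→5→0→2→9→1, push 25): res(0,2)=2
after path 2 (8→10→1, push 1): res(0,2)=2
after path 3 (8→2→0→1, push 5): res(0,2)=7
after path 4 (8→3→4→1, push 4): res(0,2)=7
after path 5 (8→2→0→7→1, push 4): res(0,2)=11
after path 6 (8→10→0→7→1, push 6): res(0,2)=11
after path 7 (8→3→5→0→7→1, push 1): res(0,2)=11

Residual capacity of (0,2): 11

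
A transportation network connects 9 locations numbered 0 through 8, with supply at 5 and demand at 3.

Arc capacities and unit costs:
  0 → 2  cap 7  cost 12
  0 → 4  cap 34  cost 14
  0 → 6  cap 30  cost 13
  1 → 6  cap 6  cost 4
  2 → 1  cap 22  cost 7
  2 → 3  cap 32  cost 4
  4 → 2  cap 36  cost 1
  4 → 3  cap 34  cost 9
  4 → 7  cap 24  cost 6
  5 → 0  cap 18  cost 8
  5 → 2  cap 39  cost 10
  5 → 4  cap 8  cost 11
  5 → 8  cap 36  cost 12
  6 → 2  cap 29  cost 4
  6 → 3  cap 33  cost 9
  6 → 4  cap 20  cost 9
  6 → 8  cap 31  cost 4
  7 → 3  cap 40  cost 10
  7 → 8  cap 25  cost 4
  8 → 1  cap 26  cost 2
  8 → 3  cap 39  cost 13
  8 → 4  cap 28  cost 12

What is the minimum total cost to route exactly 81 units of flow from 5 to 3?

Minimum cost for 81 units: 1658

shortest-cost path #1: 5→2→3 push 32 @ unit cost 14 (adds 448)
shortest-cost path #2: 5→4→3 push 8 @ unit cost 20 (adds 160)
shortest-cost path #3: 5→8→3 push 36 @ unit cost 25 (adds 900)
shortest-cost path #4: 5→0→6→3 push 5 @ unit cost 30 (adds 150)
total cost = 1658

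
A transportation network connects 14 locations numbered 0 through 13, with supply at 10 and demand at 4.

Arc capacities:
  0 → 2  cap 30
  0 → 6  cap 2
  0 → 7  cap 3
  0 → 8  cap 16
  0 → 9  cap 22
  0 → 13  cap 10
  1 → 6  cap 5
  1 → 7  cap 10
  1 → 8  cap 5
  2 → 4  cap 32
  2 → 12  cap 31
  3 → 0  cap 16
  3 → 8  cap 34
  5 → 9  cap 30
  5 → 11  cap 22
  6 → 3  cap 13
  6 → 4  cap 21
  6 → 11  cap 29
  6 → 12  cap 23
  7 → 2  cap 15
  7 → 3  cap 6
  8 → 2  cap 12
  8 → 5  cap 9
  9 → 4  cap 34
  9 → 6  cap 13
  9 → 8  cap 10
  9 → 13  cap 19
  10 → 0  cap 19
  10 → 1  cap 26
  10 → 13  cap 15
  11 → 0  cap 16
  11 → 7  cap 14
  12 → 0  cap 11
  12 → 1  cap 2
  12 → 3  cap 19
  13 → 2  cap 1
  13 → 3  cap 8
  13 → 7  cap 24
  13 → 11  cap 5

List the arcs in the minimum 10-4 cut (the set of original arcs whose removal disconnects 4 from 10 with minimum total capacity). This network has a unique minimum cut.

Min-cut arcs: {(1,6), (1,7), (1,8), (10,0), (10,13)} (total capacity 54)

augment #1: 10→0→2→4 push 19
augment #2: 10→1→6→4 push 5
augment #3: 10→13→2→4 push 1
augment #4: 10→1→7→2→4 push 10
augment #5: 10→1→8→2→4 push 2
augment #6: 10→1→8→5→9→4 push 3
augment #7: 10→13→3→0→6→4 push 2
augment #8: 10→13→3→0→9→4 push 6
augment #9: 10→13→11→0→9→4 push 5
augment #10: 10→13→7→2→0→9→4 push 1
max flow = 54; residual-reachable set from 10 gives S-side
cut edges (S→T): {(1,6), (1,7), (1,8), (10,0), (10,13)} total cap 54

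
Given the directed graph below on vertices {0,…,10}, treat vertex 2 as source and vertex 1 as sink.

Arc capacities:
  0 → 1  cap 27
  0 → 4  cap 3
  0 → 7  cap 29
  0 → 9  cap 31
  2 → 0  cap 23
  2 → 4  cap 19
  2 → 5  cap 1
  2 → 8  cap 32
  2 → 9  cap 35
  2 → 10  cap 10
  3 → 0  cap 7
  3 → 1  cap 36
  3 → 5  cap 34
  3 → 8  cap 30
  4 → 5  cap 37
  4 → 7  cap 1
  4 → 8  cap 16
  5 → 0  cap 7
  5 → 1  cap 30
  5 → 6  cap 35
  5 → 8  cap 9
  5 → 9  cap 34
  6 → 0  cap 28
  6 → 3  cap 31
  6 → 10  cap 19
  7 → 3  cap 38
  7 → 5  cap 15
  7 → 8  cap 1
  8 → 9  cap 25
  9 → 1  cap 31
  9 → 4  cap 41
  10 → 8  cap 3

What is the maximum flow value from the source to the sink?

Maximum flow value: 93

augment #1: 2→0→1 bottleneck 23, total now 23
augment #2: 2→5→1 bottleneck 1, total now 24
augment #3: 2→9→1 bottleneck 31, total now 55
augment #4: 2→4→5→1 bottleneck 19, total now 74
augment #5: 2→9→4→5→1 bottleneck 4, total now 78
augment #6: 2→8→9→4→5→1 bottleneck 6, total now 84
augment #7: 2→8→9→4→5→0→1 bottleneck 4, total now 88
augment #8: 2→8→9→4→7→3→1 bottleneck 1, total now 89
augment #9: 2→8→9→4→5→6→3→1 bottleneck 4, total now 93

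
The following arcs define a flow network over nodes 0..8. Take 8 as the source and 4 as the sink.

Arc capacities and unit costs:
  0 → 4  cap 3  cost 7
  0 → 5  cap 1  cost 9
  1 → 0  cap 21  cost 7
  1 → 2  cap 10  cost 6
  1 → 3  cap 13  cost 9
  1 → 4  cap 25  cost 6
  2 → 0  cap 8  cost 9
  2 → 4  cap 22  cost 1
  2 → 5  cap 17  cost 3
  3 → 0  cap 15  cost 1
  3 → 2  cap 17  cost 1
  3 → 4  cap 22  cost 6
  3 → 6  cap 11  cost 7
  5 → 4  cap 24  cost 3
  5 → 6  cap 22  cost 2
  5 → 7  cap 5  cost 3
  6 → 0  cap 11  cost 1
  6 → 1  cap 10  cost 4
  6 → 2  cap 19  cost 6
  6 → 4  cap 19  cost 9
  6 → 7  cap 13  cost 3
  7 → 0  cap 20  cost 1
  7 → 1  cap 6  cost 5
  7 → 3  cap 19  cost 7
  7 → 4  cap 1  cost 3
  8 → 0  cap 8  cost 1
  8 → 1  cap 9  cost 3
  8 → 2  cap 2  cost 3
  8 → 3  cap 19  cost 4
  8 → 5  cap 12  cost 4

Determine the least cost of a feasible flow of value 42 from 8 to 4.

Minimum cost for 42 units: 290

shortest-cost path #1: 8→2→4 push 2 @ unit cost 4 (adds 8)
shortest-cost path #2: 8→3→2→4 push 17 @ unit cost 6 (adds 102)
shortest-cost path #3: 8→5→4 push 12 @ unit cost 7 (adds 84)
shortest-cost path #4: 8→0→4 push 3 @ unit cost 8 (adds 24)
shortest-cost path #5: 8→1→4 push 8 @ unit cost 9 (adds 72)
total cost = 290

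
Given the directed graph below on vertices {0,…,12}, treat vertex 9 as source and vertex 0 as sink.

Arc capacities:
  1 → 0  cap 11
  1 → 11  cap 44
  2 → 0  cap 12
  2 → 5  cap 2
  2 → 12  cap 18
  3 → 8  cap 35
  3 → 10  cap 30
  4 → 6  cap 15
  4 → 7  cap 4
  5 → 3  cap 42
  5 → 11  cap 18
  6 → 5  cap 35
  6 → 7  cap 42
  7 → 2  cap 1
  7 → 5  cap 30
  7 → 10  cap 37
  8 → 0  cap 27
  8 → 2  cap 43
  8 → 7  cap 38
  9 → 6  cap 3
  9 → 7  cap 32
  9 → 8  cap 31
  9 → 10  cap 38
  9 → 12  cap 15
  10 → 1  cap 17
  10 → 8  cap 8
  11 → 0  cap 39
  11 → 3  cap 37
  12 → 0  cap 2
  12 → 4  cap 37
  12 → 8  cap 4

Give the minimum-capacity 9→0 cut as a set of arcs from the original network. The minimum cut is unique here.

augment #1: 9→8→0 push 27
augment #2: 9→12→0 push 2
augment #3: 9→7→2→0 push 1
augment #4: 9→8→2→0 push 4
augment #5: 9→10→1→0 push 11
augment #6: 9→6→5→11→0 push 3
augment #7: 9→7→5→11→0 push 15
augment #8: 9→10→1→11→0 push 6
augment #9: 9→10→8→2→0 push 7
max flow = 76; residual-reachable set from 9 gives S-side
cut edges (S→T): {(2,0), (5,11), (8,0), (10,1), (12,0)} total cap 76

Min-cut arcs: {(2,0), (5,11), (8,0), (10,1), (12,0)} (total capacity 76)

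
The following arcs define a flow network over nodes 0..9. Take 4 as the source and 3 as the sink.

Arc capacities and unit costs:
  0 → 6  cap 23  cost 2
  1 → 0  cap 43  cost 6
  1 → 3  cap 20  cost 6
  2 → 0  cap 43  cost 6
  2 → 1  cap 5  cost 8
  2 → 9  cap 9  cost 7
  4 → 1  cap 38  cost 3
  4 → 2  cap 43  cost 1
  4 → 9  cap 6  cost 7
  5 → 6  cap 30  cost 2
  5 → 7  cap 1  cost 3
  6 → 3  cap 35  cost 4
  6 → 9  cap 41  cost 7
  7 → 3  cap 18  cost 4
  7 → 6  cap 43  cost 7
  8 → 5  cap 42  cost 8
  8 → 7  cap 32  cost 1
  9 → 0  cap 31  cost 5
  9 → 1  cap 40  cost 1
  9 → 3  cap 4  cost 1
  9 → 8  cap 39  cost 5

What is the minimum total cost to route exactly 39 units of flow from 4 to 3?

shortest-cost path #1: 4→9→3 push 4 @ unit cost 8 (adds 32)
shortest-cost path #2: 4→1→3 push 20 @ unit cost 9 (adds 180)
shortest-cost path #3: 4→2→0→6→3 push 15 @ unit cost 13 (adds 195)
total cost = 407

Minimum cost for 39 units: 407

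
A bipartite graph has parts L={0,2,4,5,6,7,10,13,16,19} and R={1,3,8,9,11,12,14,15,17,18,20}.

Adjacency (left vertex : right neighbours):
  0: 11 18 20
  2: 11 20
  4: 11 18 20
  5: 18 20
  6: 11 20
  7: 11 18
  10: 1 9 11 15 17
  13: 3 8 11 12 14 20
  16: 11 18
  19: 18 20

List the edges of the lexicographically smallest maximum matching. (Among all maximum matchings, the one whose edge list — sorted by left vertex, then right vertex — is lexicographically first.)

Lex-smallest maximum matching: {(0,11), (2,20), (4,18), (10,1), (13,3)}

|M| = 5 (so the lex-smallest maximum matching has 5 edges)
process left vertices in ascending order; for each, take the smallest-labelled available neighbour that still permits 5 edges overall, or leave it unmatched if none does
lex-smallest matching: {0-11, 2-20, 4-18, 10-1, 13-3}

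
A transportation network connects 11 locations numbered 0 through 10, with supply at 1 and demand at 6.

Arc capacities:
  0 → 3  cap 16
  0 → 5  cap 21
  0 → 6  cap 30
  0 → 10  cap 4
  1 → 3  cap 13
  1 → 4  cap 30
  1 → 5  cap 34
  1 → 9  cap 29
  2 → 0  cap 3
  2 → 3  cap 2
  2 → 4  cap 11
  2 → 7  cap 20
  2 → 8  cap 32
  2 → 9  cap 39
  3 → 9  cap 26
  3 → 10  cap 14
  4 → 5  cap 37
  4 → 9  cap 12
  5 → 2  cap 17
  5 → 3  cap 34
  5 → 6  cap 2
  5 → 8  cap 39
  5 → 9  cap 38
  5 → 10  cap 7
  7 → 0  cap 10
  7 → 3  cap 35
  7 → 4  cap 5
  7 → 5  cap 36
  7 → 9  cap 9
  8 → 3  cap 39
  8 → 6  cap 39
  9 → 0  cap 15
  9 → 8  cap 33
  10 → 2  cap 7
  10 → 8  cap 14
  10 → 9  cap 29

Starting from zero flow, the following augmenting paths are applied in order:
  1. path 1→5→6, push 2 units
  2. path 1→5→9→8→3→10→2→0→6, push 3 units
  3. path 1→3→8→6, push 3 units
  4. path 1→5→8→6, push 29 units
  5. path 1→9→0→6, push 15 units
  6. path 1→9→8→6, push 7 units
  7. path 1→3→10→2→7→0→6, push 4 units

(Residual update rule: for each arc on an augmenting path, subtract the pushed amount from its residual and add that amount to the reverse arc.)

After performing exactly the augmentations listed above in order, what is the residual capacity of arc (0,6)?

after path 1 (1→5→6, push 2): res(0,6)=30
after path 2 (1→5→9→8→3→10→2→0→6, push 3): res(0,6)=27
after path 3 (1→3→8→6, push 3): res(0,6)=27
after path 4 (1→5→8→6, push 29): res(0,6)=27
after path 5 (1→9→0→6, push 15): res(0,6)=12
after path 6 (1→9→8→6, push 7): res(0,6)=12
after path 7 (1→3→10→2→7→0→6, push 4): res(0,6)=8

Residual capacity of (0,6): 8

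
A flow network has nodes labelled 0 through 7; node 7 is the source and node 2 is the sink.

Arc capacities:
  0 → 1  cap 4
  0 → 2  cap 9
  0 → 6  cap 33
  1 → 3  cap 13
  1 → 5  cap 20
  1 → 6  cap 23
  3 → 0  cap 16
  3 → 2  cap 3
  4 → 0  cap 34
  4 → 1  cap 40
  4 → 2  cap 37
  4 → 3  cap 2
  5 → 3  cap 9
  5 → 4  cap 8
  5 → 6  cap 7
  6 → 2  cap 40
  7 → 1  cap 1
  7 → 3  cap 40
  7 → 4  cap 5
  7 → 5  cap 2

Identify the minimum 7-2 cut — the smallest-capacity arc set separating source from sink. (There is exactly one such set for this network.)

Min-cut arcs: {(3,0), (3,2), (7,1), (7,4), (7,5)} (total capacity 27)

augment #1: 7→3→2 push 3
augment #2: 7→4→2 push 5
augment #3: 7→1→6→2 push 1
augment #4: 7→3→0→2 push 9
augment #5: 7→5→4→2 push 2
augment #6: 7→3→0→6→2 push 7
max flow = 27; residual-reachable set from 7 gives S-side
cut edges (S→T): {(3,0), (3,2), (7,1), (7,4), (7,5)} total cap 27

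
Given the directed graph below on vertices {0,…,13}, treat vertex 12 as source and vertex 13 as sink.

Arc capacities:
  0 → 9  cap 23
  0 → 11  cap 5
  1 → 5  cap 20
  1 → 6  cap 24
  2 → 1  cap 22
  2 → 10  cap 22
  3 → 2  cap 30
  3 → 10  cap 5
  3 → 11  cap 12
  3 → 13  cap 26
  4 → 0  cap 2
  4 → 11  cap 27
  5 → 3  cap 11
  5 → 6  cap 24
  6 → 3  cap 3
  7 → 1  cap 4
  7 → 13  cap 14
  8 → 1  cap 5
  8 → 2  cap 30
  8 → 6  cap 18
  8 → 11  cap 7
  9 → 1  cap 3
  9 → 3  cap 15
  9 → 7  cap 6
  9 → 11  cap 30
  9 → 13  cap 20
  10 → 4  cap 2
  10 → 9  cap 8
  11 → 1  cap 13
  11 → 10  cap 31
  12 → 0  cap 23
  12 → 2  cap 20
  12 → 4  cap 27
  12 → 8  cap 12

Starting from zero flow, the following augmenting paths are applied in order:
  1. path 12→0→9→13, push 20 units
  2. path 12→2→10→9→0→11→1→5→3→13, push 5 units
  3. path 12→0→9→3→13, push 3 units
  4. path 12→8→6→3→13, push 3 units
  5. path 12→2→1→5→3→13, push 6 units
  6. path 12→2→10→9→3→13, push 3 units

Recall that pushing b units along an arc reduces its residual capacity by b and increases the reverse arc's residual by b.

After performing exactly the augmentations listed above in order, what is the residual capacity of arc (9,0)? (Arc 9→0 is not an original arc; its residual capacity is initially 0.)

after path 1 (12→0→9→13, push 20): res(9,0)=20
after path 2 (12→2→10→9→0→11→1→5→3→13, push 5): res(9,0)=15
after path 3 (12→0→9→3→13, push 3): res(9,0)=18
after path 4 (12→8→6→3→13, push 3): res(9,0)=18
after path 5 (12→2→1→5→3→13, push 6): res(9,0)=18
after path 6 (12→2→10→9→3→13, push 3): res(9,0)=18

Residual capacity of (9,0): 18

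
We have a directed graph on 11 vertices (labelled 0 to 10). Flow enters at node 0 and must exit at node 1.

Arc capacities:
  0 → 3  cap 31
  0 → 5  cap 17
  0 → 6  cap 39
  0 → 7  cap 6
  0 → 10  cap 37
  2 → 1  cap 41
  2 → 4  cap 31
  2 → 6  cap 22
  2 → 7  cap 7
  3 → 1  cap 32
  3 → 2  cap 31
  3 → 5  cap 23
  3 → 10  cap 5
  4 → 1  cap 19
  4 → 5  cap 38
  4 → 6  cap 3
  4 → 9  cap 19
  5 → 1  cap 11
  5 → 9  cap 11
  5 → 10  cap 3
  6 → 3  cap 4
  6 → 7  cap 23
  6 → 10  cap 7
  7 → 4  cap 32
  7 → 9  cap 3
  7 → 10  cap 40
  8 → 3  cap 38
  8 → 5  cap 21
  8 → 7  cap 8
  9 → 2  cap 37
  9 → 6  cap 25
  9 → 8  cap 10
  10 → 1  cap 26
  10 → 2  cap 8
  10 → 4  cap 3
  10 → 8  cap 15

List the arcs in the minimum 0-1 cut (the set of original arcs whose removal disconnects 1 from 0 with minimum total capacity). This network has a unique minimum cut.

augment #1: 0→3→1 push 31
augment #2: 0→5→1 push 11
augment #3: 0→10→1 push 26
augment #4: 0→6→3→1 push 1
augment #5: 0→7→4→1 push 6
augment #6: 0→10→2→1 push 8
augment #7: 0→10→4→1 push 3
augment #8: 0→5→9→2→1 push 6
augment #9: 0→6→3→2→1 push 3
augment #10: 0→6→7→4→1 push 10
augment #11: 0→6→7→9→2→1 push 3
augment #12: 0→6→7→4→9→2→1 push 10
augment #13: 0→6→10→8→3→2→1 push 7
max flow = 125; residual-reachable set from 0 gives S-side
cut edges (S→T): {(0,3), (0,5), (0,7), (0,10), (6,3), (6,7), (6,10)} total cap 125

Min-cut arcs: {(0,3), (0,5), (0,7), (0,10), (6,3), (6,7), (6,10)} (total capacity 125)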